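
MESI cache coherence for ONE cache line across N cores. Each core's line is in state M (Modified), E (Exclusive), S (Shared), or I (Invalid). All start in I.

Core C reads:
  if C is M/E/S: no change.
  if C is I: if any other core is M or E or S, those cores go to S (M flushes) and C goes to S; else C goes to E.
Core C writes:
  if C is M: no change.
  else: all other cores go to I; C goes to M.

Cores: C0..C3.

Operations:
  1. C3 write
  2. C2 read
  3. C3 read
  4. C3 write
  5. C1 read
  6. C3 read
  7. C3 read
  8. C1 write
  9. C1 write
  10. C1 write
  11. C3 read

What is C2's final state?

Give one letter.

Op 1: C3 write [C3 write: invalidate none -> C3=M] -> [I,I,I,M]
Op 2: C2 read [C2 read from I: others=['C3=M'] -> C2=S, others downsized to S] -> [I,I,S,S]
Op 3: C3 read [C3 read: already in S, no change] -> [I,I,S,S]
Op 4: C3 write [C3 write: invalidate ['C2=S'] -> C3=M] -> [I,I,I,M]
Op 5: C1 read [C1 read from I: others=['C3=M'] -> C1=S, others downsized to S] -> [I,S,I,S]
Op 6: C3 read [C3 read: already in S, no change] -> [I,S,I,S]
Op 7: C3 read [C3 read: already in S, no change] -> [I,S,I,S]
Op 8: C1 write [C1 write: invalidate ['C3=S'] -> C1=M] -> [I,M,I,I]
Op 9: C1 write [C1 write: already M (modified), no change] -> [I,M,I,I]
Op 10: C1 write [C1 write: already M (modified), no change] -> [I,M,I,I]
Op 11: C3 read [C3 read from I: others=['C1=M'] -> C3=S, others downsized to S] -> [I,S,I,S]

Answer: I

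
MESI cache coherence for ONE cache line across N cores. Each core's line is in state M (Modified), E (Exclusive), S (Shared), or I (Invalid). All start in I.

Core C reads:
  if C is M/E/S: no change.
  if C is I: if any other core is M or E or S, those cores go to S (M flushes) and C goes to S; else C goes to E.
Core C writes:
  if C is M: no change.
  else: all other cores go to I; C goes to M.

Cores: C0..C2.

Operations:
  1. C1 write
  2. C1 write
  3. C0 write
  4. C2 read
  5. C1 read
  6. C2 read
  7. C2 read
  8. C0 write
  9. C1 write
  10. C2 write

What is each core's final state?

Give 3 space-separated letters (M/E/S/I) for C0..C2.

Op 1: C1 write [C1 write: invalidate none -> C1=M] -> [I,M,I]
Op 2: C1 write [C1 write: already M (modified), no change] -> [I,M,I]
Op 3: C0 write [C0 write: invalidate ['C1=M'] -> C0=M] -> [M,I,I]
Op 4: C2 read [C2 read from I: others=['C0=M'] -> C2=S, others downsized to S] -> [S,I,S]
Op 5: C1 read [C1 read from I: others=['C0=S', 'C2=S'] -> C1=S, others downsized to S] -> [S,S,S]
Op 6: C2 read [C2 read: already in S, no change] -> [S,S,S]
Op 7: C2 read [C2 read: already in S, no change] -> [S,S,S]
Op 8: C0 write [C0 write: invalidate ['C1=S', 'C2=S'] -> C0=M] -> [M,I,I]
Op 9: C1 write [C1 write: invalidate ['C0=M'] -> C1=M] -> [I,M,I]
Op 10: C2 write [C2 write: invalidate ['C1=M'] -> C2=M] -> [I,I,M]

Answer: I I M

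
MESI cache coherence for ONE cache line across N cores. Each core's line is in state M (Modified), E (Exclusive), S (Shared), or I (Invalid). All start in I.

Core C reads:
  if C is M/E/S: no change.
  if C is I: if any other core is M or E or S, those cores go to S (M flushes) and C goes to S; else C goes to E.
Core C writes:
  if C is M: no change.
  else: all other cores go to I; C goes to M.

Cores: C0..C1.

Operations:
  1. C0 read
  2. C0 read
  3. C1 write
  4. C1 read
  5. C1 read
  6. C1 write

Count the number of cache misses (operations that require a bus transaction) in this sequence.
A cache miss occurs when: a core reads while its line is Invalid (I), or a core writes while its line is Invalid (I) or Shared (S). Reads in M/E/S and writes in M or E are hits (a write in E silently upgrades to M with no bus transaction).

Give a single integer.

Op 1: C0 read [C0 read from I: no other sharers -> C0=E (exclusive)] -> [E,I] [MISS #1: read from I]
Op 2: C0 read [C0 read: already in E, no change] -> [E,I] [hit: read from E]
Op 3: C1 write [C1 write: invalidate ['C0=E'] -> C1=M] -> [I,M] [MISS #2: write from I]
Op 4: C1 read [C1 read: already in M, no change] -> [I,M] [hit: read from M]
Op 5: C1 read [C1 read: already in M, no change] -> [I,M] [hit: read from M]
Op 6: C1 write [C1 write: already M (modified), no change] -> [I,M] [hit: write from M]

Answer: 2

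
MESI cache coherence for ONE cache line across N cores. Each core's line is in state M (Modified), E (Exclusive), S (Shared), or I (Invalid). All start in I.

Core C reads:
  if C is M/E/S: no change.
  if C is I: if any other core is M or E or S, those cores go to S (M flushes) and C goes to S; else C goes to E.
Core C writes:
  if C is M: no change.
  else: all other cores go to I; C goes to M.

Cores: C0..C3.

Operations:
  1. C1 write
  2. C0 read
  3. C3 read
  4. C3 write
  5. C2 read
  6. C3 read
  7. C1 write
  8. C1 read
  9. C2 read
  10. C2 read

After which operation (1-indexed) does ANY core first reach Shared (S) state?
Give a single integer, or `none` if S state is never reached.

Op 1: C1 write [C1 write: invalidate none -> C1=M] -> [I,M,I,I]
Op 2: C0 read [C0 read from I: others=['C1=M'] -> C0=S, others downsized to S] -> [S,S,I,I]
  -> First S state at op 2; remaining ops need not be traced.

Answer: 2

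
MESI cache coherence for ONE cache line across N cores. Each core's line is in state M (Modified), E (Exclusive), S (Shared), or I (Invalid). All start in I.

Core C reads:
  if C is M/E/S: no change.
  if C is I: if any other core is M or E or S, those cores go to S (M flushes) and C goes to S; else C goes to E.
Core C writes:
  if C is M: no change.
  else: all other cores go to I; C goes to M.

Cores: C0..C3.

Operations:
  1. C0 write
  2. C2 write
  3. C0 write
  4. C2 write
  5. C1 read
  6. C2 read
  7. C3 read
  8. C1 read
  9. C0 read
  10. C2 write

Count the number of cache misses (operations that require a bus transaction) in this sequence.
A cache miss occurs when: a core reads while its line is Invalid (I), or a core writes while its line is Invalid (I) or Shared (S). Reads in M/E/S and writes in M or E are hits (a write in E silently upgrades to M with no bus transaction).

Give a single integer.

Op 1: C0 write [C0 write: invalidate none -> C0=M] -> [M,I,I,I] [MISS #1: write from I]
Op 2: C2 write [C2 write: invalidate ['C0=M'] -> C2=M] -> [I,I,M,I] [MISS #2: write from I]
Op 3: C0 write [C0 write: invalidate ['C2=M'] -> C0=M] -> [M,I,I,I] [MISS #3: write from I]
Op 4: C2 write [C2 write: invalidate ['C0=M'] -> C2=M] -> [I,I,M,I] [MISS #4: write from I]
Op 5: C1 read [C1 read from I: others=['C2=M'] -> C1=S, others downsized to S] -> [I,S,S,I] [MISS #5: read from I]
Op 6: C2 read [C2 read: already in S, no change] -> [I,S,S,I] [hit: read from S]
Op 7: C3 read [C3 read from I: others=['C1=S', 'C2=S'] -> C3=S, others downsized to S] -> [I,S,S,S] [MISS #6: read from I]
Op 8: C1 read [C1 read: already in S, no change] -> [I,S,S,S] [hit: read from S]
Op 9: C0 read [C0 read from I: others=['C1=S', 'C2=S', 'C3=S'] -> C0=S, others downsized to S] -> [S,S,S,S] [MISS #7: read from I]
Op 10: C2 write [C2 write: invalidate ['C0=S', 'C1=S', 'C3=S'] -> C2=M] -> [I,I,M,I] [MISS #8: write from S]

Answer: 8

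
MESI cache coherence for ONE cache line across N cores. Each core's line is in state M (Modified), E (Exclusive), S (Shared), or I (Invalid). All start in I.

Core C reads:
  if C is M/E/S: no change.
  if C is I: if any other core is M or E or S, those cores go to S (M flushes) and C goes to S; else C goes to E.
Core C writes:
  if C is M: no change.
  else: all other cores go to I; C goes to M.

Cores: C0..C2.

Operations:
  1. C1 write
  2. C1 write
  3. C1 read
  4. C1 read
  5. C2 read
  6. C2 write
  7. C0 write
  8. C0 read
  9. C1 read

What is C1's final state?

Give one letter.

Op 1: C1 write [C1 write: invalidate none -> C1=M] -> [I,M,I]
Op 2: C1 write [C1 write: already M (modified), no change] -> [I,M,I]
Op 3: C1 read [C1 read: already in M, no change] -> [I,M,I]
Op 4: C1 read [C1 read: already in M, no change] -> [I,M,I]
Op 5: C2 read [C2 read from I: others=['C1=M'] -> C2=S, others downsized to S] -> [I,S,S]
Op 6: C2 write [C2 write: invalidate ['C1=S'] -> C2=M] -> [I,I,M]
Op 7: C0 write [C0 write: invalidate ['C2=M'] -> C0=M] -> [M,I,I]
Op 8: C0 read [C0 read: already in M, no change] -> [M,I,I]
Op 9: C1 read [C1 read from I: others=['C0=M'] -> C1=S, others downsized to S] -> [S,S,I]

Answer: S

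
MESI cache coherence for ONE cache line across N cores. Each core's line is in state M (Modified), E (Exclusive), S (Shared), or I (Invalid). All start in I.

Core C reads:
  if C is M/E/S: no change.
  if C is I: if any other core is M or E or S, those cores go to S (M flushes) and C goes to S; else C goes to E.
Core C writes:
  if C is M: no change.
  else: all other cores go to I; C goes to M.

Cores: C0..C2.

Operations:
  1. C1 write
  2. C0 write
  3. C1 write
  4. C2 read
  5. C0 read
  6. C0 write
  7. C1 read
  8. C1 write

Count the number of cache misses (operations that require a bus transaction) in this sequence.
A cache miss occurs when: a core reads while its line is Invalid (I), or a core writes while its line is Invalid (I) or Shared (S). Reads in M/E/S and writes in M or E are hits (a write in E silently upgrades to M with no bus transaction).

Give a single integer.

Answer: 8

Derivation:
Op 1: C1 write [C1 write: invalidate none -> C1=M] -> [I,M,I] [MISS #1: write from I]
Op 2: C0 write [C0 write: invalidate ['C1=M'] -> C0=M] -> [M,I,I] [MISS #2: write from I]
Op 3: C1 write [C1 write: invalidate ['C0=M'] -> C1=M] -> [I,M,I] [MISS #3: write from I]
Op 4: C2 read [C2 read from I: others=['C1=M'] -> C2=S, others downsized to S] -> [I,S,S] [MISS #4: read from I]
Op 5: C0 read [C0 read from I: others=['C1=S', 'C2=S'] -> C0=S, others downsized to S] -> [S,S,S] [MISS #5: read from I]
Op 6: C0 write [C0 write: invalidate ['C1=S', 'C2=S'] -> C0=M] -> [M,I,I] [MISS #6: write from S]
Op 7: C1 read [C1 read from I: others=['C0=M'] -> C1=S, others downsized to S] -> [S,S,I] [MISS #7: read from I]
Op 8: C1 write [C1 write: invalidate ['C0=S'] -> C1=M] -> [I,M,I] [MISS #8: write from S]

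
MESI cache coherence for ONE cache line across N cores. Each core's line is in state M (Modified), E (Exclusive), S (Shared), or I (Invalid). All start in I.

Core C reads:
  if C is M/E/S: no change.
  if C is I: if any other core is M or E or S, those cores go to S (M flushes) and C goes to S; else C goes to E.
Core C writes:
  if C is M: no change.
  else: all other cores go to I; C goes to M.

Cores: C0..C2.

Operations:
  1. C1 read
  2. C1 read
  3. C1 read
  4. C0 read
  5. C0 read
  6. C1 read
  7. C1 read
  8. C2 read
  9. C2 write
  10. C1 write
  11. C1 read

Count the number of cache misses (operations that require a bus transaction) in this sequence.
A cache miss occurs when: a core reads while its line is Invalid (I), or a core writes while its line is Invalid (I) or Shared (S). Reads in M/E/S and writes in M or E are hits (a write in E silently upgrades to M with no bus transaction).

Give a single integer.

Op 1: C1 read [C1 read from I: no other sharers -> C1=E (exclusive)] -> [I,E,I] [MISS #1: read from I]
Op 2: C1 read [C1 read: already in E, no change] -> [I,E,I] [hit: read from E]
Op 3: C1 read [C1 read: already in E, no change] -> [I,E,I] [hit: read from E]
Op 4: C0 read [C0 read from I: others=['C1=E'] -> C0=S, others downsized to S] -> [S,S,I] [MISS #2: read from I]
Op 5: C0 read [C0 read: already in S, no change] -> [S,S,I] [hit: read from S]
Op 6: C1 read [C1 read: already in S, no change] -> [S,S,I] [hit: read from S]
Op 7: C1 read [C1 read: already in S, no change] -> [S,S,I] [hit: read from S]
Op 8: C2 read [C2 read from I: others=['C0=S', 'C1=S'] -> C2=S, others downsized to S] -> [S,S,S] [MISS #3: read from I]
Op 9: C2 write [C2 write: invalidate ['C0=S', 'C1=S'] -> C2=M] -> [I,I,M] [MISS #4: write from S]
Op 10: C1 write [C1 write: invalidate ['C2=M'] -> C1=M] -> [I,M,I] [MISS #5: write from I]
Op 11: C1 read [C1 read: already in M, no change] -> [I,M,I] [hit: read from M]

Answer: 5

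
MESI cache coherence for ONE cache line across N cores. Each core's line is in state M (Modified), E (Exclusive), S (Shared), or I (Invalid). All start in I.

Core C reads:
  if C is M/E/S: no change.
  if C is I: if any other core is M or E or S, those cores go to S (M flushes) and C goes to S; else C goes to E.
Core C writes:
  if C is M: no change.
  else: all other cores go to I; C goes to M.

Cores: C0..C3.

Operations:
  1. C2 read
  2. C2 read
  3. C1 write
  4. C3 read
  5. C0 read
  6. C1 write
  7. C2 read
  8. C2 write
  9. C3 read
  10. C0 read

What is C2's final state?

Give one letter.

Op 1: C2 read [C2 read from I: no other sharers -> C2=E (exclusive)] -> [I,I,E,I]
Op 2: C2 read [C2 read: already in E, no change] -> [I,I,E,I]
Op 3: C1 write [C1 write: invalidate ['C2=E'] -> C1=M] -> [I,M,I,I]
Op 4: C3 read [C3 read from I: others=['C1=M'] -> C3=S, others downsized to S] -> [I,S,I,S]
Op 5: C0 read [C0 read from I: others=['C1=S', 'C3=S'] -> C0=S, others downsized to S] -> [S,S,I,S]
Op 6: C1 write [C1 write: invalidate ['C0=S', 'C3=S'] -> C1=M] -> [I,M,I,I]
Op 7: C2 read [C2 read from I: others=['C1=M'] -> C2=S, others downsized to S] -> [I,S,S,I]
Op 8: C2 write [C2 write: invalidate ['C1=S'] -> C2=M] -> [I,I,M,I]
Op 9: C3 read [C3 read from I: others=['C2=M'] -> C3=S, others downsized to S] -> [I,I,S,S]
Op 10: C0 read [C0 read from I: others=['C2=S', 'C3=S'] -> C0=S, others downsized to S] -> [S,I,S,S]

Answer: S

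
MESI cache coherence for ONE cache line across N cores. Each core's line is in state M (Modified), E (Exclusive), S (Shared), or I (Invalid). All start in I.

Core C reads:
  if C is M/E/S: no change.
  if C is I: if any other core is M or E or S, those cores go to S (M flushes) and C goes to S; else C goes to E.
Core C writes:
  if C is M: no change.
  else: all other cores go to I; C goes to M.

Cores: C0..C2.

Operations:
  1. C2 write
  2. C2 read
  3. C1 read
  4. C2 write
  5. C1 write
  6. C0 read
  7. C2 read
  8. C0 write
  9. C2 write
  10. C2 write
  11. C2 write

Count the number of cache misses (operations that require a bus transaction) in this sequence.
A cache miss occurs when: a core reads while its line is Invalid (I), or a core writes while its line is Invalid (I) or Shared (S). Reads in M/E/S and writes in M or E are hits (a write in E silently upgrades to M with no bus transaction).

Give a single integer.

Answer: 8

Derivation:
Op 1: C2 write [C2 write: invalidate none -> C2=M] -> [I,I,M] [MISS #1: write from I]
Op 2: C2 read [C2 read: already in M, no change] -> [I,I,M] [hit: read from M]
Op 3: C1 read [C1 read from I: others=['C2=M'] -> C1=S, others downsized to S] -> [I,S,S] [MISS #2: read from I]
Op 4: C2 write [C2 write: invalidate ['C1=S'] -> C2=M] -> [I,I,M] [MISS #3: write from S]
Op 5: C1 write [C1 write: invalidate ['C2=M'] -> C1=M] -> [I,M,I] [MISS #4: write from I]
Op 6: C0 read [C0 read from I: others=['C1=M'] -> C0=S, others downsized to S] -> [S,S,I] [MISS #5: read from I]
Op 7: C2 read [C2 read from I: others=['C0=S', 'C1=S'] -> C2=S, others downsized to S] -> [S,S,S] [MISS #6: read from I]
Op 8: C0 write [C0 write: invalidate ['C1=S', 'C2=S'] -> C0=M] -> [M,I,I] [MISS #7: write from S]
Op 9: C2 write [C2 write: invalidate ['C0=M'] -> C2=M] -> [I,I,M] [MISS #8: write from I]
Op 10: C2 write [C2 write: already M (modified), no change] -> [I,I,M] [hit: write from M]
Op 11: C2 write [C2 write: already M (modified), no change] -> [I,I,M] [hit: write from M]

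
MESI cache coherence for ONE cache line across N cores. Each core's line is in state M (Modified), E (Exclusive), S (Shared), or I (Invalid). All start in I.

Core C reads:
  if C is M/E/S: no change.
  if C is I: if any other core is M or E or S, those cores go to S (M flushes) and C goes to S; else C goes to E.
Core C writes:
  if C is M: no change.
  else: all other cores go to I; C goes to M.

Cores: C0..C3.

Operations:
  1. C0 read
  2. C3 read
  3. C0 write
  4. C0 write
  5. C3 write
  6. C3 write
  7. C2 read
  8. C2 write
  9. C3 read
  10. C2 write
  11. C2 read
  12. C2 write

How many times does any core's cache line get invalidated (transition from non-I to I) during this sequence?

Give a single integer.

Op 1: C0 read [C0 read from I: no other sharers -> C0=E (exclusive)] -> [E,I,I,I] (invalidations this op: 0; running total: 0)
Op 2: C3 read [C3 read from I: others=['C0=E'] -> C3=S, others downsized to S] -> [S,I,I,S] (invalidations this op: 0; running total: 0)
Op 3: C0 write [C0 write: invalidate ['C3=S'] -> C0=M] -> [M,I,I,I] (invalidations this op: 1; running total: 1)
Op 4: C0 write [C0 write: already M (modified), no change] -> [M,I,I,I] (invalidations this op: 0; running total: 1)
Op 5: C3 write [C3 write: invalidate ['C0=M'] -> C3=M] -> [I,I,I,M] (invalidations this op: 1; running total: 2)
Op 6: C3 write [C3 write: already M (modified), no change] -> [I,I,I,M] (invalidations this op: 0; running total: 2)
Op 7: C2 read [C2 read from I: others=['C3=M'] -> C2=S, others downsized to S] -> [I,I,S,S] (invalidations this op: 0; running total: 2)
Op 8: C2 write [C2 write: invalidate ['C3=S'] -> C2=M] -> [I,I,M,I] (invalidations this op: 1; running total: 3)
Op 9: C3 read [C3 read from I: others=['C2=M'] -> C3=S, others downsized to S] -> [I,I,S,S] (invalidations this op: 0; running total: 3)
Op 10: C2 write [C2 write: invalidate ['C3=S'] -> C2=M] -> [I,I,M,I] (invalidations this op: 1; running total: 4)
Op 11: C2 read [C2 read: already in M, no change] -> [I,I,M,I] (invalidations this op: 0; running total: 4)
Op 12: C2 write [C2 write: already M (modified), no change] -> [I,I,M,I] (invalidations this op: 0; running total: 4)

Answer: 4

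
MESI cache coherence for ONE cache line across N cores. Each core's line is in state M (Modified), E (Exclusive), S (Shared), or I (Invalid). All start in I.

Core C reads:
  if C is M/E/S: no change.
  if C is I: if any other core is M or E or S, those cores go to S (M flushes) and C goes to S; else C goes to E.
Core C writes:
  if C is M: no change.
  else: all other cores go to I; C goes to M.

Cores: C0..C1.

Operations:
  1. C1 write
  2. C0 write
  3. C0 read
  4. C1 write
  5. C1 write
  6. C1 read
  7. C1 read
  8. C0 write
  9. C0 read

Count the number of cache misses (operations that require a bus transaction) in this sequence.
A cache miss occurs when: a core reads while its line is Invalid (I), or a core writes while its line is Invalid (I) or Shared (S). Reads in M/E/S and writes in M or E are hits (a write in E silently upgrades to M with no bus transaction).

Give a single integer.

Op 1: C1 write [C1 write: invalidate none -> C1=M] -> [I,M] [MISS #1: write from I]
Op 2: C0 write [C0 write: invalidate ['C1=M'] -> C0=M] -> [M,I] [MISS #2: write from I]
Op 3: C0 read [C0 read: already in M, no change] -> [M,I] [hit: read from M]
Op 4: C1 write [C1 write: invalidate ['C0=M'] -> C1=M] -> [I,M] [MISS #3: write from I]
Op 5: C1 write [C1 write: already M (modified), no change] -> [I,M] [hit: write from M]
Op 6: C1 read [C1 read: already in M, no change] -> [I,M] [hit: read from M]
Op 7: C1 read [C1 read: already in M, no change] -> [I,M] [hit: read from M]
Op 8: C0 write [C0 write: invalidate ['C1=M'] -> C0=M] -> [M,I] [MISS #4: write from I]
Op 9: C0 read [C0 read: already in M, no change] -> [M,I] [hit: read from M]

Answer: 4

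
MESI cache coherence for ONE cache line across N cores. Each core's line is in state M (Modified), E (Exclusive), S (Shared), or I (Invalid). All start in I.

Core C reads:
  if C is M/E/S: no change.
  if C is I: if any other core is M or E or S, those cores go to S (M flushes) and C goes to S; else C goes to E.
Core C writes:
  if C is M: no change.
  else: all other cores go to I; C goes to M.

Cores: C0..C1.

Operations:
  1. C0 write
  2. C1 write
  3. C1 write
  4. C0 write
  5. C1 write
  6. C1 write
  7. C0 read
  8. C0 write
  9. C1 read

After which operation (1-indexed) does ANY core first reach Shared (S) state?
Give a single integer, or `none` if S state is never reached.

Op 1: C0 write [C0 write: invalidate none -> C0=M] -> [M,I]
Op 2: C1 write [C1 write: invalidate ['C0=M'] -> C1=M] -> [I,M]
Op 3: C1 write [C1 write: already M (modified), no change] -> [I,M]
Op 4: C0 write [C0 write: invalidate ['C1=M'] -> C0=M] -> [M,I]
Op 5: C1 write [C1 write: invalidate ['C0=M'] -> C1=M] -> [I,M]
Op 6: C1 write [C1 write: already M (modified), no change] -> [I,M]
Op 7: C0 read [C0 read from I: others=['C1=M'] -> C0=S, others downsized to S] -> [S,S]
  -> First S state at op 7; remaining ops need not be traced.

Answer: 7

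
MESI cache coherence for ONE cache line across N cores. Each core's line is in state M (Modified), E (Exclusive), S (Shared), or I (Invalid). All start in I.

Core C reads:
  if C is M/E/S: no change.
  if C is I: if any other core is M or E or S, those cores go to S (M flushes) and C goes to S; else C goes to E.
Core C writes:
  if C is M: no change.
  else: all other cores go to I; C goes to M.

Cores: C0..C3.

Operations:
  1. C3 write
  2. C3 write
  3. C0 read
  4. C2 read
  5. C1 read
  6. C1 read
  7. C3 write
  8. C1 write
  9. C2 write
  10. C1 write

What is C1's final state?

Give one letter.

Op 1: C3 write [C3 write: invalidate none -> C3=M] -> [I,I,I,M]
Op 2: C3 write [C3 write: already M (modified), no change] -> [I,I,I,M]
Op 3: C0 read [C0 read from I: others=['C3=M'] -> C0=S, others downsized to S] -> [S,I,I,S]
Op 4: C2 read [C2 read from I: others=['C0=S', 'C3=S'] -> C2=S, others downsized to S] -> [S,I,S,S]
Op 5: C1 read [C1 read from I: others=['C0=S', 'C2=S', 'C3=S'] -> C1=S, others downsized to S] -> [S,S,S,S]
Op 6: C1 read [C1 read: already in S, no change] -> [S,S,S,S]
Op 7: C3 write [C3 write: invalidate ['C0=S', 'C1=S', 'C2=S'] -> C3=M] -> [I,I,I,M]
Op 8: C1 write [C1 write: invalidate ['C3=M'] -> C1=M] -> [I,M,I,I]
Op 9: C2 write [C2 write: invalidate ['C1=M'] -> C2=M] -> [I,I,M,I]
Op 10: C1 write [C1 write: invalidate ['C2=M'] -> C1=M] -> [I,M,I,I]

Answer: M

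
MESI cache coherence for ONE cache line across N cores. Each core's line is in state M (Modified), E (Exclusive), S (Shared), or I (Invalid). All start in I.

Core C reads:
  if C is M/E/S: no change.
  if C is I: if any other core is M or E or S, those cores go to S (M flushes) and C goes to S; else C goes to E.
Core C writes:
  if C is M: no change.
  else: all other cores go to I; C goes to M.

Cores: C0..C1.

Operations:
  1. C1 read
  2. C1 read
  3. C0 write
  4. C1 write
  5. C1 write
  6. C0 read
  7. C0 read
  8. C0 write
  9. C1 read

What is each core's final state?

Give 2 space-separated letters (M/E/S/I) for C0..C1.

Answer: S S

Derivation:
Op 1: C1 read [C1 read from I: no other sharers -> C1=E (exclusive)] -> [I,E]
Op 2: C1 read [C1 read: already in E, no change] -> [I,E]
Op 3: C0 write [C0 write: invalidate ['C1=E'] -> C0=M] -> [M,I]
Op 4: C1 write [C1 write: invalidate ['C0=M'] -> C1=M] -> [I,M]
Op 5: C1 write [C1 write: already M (modified), no change] -> [I,M]
Op 6: C0 read [C0 read from I: others=['C1=M'] -> C0=S, others downsized to S] -> [S,S]
Op 7: C0 read [C0 read: already in S, no change] -> [S,S]
Op 8: C0 write [C0 write: invalidate ['C1=S'] -> C0=M] -> [M,I]
Op 9: C1 read [C1 read from I: others=['C0=M'] -> C1=S, others downsized to S] -> [S,S]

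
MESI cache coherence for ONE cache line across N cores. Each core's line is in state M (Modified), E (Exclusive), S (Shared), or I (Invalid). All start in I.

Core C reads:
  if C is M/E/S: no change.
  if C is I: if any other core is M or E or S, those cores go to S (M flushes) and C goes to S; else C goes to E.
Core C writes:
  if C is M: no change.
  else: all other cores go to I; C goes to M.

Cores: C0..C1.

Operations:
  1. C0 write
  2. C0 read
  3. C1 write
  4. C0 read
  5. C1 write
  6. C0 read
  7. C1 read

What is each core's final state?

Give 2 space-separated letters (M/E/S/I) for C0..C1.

Op 1: C0 write [C0 write: invalidate none -> C0=M] -> [M,I]
Op 2: C0 read [C0 read: already in M, no change] -> [M,I]
Op 3: C1 write [C1 write: invalidate ['C0=M'] -> C1=M] -> [I,M]
Op 4: C0 read [C0 read from I: others=['C1=M'] -> C0=S, others downsized to S] -> [S,S]
Op 5: C1 write [C1 write: invalidate ['C0=S'] -> C1=M] -> [I,M]
Op 6: C0 read [C0 read from I: others=['C1=M'] -> C0=S, others downsized to S] -> [S,S]
Op 7: C1 read [C1 read: already in S, no change] -> [S,S]

Answer: S S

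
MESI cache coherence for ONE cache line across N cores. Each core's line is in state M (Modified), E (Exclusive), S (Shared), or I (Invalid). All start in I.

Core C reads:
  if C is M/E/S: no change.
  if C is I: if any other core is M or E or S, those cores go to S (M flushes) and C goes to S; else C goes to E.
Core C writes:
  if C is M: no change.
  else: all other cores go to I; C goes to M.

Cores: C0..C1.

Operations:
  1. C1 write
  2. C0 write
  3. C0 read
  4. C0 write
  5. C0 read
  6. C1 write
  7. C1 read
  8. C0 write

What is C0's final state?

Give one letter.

Answer: M

Derivation:
Op 1: C1 write [C1 write: invalidate none -> C1=M] -> [I,M]
Op 2: C0 write [C0 write: invalidate ['C1=M'] -> C0=M] -> [M,I]
Op 3: C0 read [C0 read: already in M, no change] -> [M,I]
Op 4: C0 write [C0 write: already M (modified), no change] -> [M,I]
Op 5: C0 read [C0 read: already in M, no change] -> [M,I]
Op 6: C1 write [C1 write: invalidate ['C0=M'] -> C1=M] -> [I,M]
Op 7: C1 read [C1 read: already in M, no change] -> [I,M]
Op 8: C0 write [C0 write: invalidate ['C1=M'] -> C0=M] -> [M,I]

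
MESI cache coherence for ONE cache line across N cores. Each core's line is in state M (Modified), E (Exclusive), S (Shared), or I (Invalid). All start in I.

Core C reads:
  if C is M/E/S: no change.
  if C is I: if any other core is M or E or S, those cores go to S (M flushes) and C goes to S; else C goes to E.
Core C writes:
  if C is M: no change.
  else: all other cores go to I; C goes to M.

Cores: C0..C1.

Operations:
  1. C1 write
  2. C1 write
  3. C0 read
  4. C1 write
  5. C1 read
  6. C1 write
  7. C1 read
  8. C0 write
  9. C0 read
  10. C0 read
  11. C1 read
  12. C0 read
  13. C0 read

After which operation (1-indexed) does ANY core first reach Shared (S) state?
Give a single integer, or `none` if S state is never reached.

Answer: 3

Derivation:
Op 1: C1 write [C1 write: invalidate none -> C1=M] -> [I,M]
Op 2: C1 write [C1 write: already M (modified), no change] -> [I,M]
Op 3: C0 read [C0 read from I: others=['C1=M'] -> C0=S, others downsized to S] -> [S,S]
  -> First S state at op 3; remaining ops need not be traced.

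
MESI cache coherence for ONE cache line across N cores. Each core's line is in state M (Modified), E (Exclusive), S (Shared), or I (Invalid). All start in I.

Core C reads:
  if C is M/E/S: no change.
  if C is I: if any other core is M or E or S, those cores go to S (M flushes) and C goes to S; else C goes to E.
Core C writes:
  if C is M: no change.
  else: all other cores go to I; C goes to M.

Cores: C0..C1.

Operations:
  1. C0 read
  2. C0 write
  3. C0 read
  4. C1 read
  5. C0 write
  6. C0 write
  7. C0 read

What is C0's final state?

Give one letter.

Op 1: C0 read [C0 read from I: no other sharers -> C0=E (exclusive)] -> [E,I]
Op 2: C0 write [C0 write: invalidate none -> C0=M] -> [M,I]
Op 3: C0 read [C0 read: already in M, no change] -> [M,I]
Op 4: C1 read [C1 read from I: others=['C0=M'] -> C1=S, others downsized to S] -> [S,S]
Op 5: C0 write [C0 write: invalidate ['C1=S'] -> C0=M] -> [M,I]
Op 6: C0 write [C0 write: already M (modified), no change] -> [M,I]
Op 7: C0 read [C0 read: already in M, no change] -> [M,I]

Answer: M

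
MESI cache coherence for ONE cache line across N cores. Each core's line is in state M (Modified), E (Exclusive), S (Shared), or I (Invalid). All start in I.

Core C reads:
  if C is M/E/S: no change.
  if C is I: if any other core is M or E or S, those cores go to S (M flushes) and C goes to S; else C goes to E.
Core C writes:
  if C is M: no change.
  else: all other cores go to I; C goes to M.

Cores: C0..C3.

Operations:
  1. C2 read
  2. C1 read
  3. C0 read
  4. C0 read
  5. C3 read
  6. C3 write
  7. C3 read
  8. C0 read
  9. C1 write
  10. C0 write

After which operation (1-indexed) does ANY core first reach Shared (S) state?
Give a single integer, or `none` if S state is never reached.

Op 1: C2 read [C2 read from I: no other sharers -> C2=E (exclusive)] -> [I,I,E,I]
Op 2: C1 read [C1 read from I: others=['C2=E'] -> C1=S, others downsized to S] -> [I,S,S,I]
  -> First S state at op 2; remaining ops need not be traced.

Answer: 2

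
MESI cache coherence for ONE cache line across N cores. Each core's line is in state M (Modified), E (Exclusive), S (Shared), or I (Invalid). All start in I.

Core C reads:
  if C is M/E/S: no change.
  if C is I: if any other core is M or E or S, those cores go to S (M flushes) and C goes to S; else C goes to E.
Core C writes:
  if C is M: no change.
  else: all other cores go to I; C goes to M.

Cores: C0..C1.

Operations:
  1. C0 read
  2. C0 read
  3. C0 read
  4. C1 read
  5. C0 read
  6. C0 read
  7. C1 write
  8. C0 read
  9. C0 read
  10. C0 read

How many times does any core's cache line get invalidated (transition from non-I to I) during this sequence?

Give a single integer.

Op 1: C0 read [C0 read from I: no other sharers -> C0=E (exclusive)] -> [E,I] (invalidations this op: 0; running total: 0)
Op 2: C0 read [C0 read: already in E, no change] -> [E,I] (invalidations this op: 0; running total: 0)
Op 3: C0 read [C0 read: already in E, no change] -> [E,I] (invalidations this op: 0; running total: 0)
Op 4: C1 read [C1 read from I: others=['C0=E'] -> C1=S, others downsized to S] -> [S,S] (invalidations this op: 0; running total: 0)
Op 5: C0 read [C0 read: already in S, no change] -> [S,S] (invalidations this op: 0; running total: 0)
Op 6: C0 read [C0 read: already in S, no change] -> [S,S] (invalidations this op: 0; running total: 0)
Op 7: C1 write [C1 write: invalidate ['C0=S'] -> C1=M] -> [I,M] (invalidations this op: 1; running total: 1)
Op 8: C0 read [C0 read from I: others=['C1=M'] -> C0=S, others downsized to S] -> [S,S] (invalidations this op: 0; running total: 1)
Op 9: C0 read [C0 read: already in S, no change] -> [S,S] (invalidations this op: 0; running total: 1)
Op 10: C0 read [C0 read: already in S, no change] -> [S,S] (invalidations this op: 0; running total: 1)

Answer: 1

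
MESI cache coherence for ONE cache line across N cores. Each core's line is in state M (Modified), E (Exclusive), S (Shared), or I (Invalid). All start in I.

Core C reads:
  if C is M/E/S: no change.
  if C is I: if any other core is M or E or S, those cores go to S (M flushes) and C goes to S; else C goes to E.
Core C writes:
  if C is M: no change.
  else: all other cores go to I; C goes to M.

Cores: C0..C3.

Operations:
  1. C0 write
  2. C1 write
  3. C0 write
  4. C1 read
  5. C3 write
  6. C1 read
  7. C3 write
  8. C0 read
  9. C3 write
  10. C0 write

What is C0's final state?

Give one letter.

Op 1: C0 write [C0 write: invalidate none -> C0=M] -> [M,I,I,I]
Op 2: C1 write [C1 write: invalidate ['C0=M'] -> C1=M] -> [I,M,I,I]
Op 3: C0 write [C0 write: invalidate ['C1=M'] -> C0=M] -> [M,I,I,I]
Op 4: C1 read [C1 read from I: others=['C0=M'] -> C1=S, others downsized to S] -> [S,S,I,I]
Op 5: C3 write [C3 write: invalidate ['C0=S', 'C1=S'] -> C3=M] -> [I,I,I,M]
Op 6: C1 read [C1 read from I: others=['C3=M'] -> C1=S, others downsized to S] -> [I,S,I,S]
Op 7: C3 write [C3 write: invalidate ['C1=S'] -> C3=M] -> [I,I,I,M]
Op 8: C0 read [C0 read from I: others=['C3=M'] -> C0=S, others downsized to S] -> [S,I,I,S]
Op 9: C3 write [C3 write: invalidate ['C0=S'] -> C3=M] -> [I,I,I,M]
Op 10: C0 write [C0 write: invalidate ['C3=M'] -> C0=M] -> [M,I,I,I]

Answer: M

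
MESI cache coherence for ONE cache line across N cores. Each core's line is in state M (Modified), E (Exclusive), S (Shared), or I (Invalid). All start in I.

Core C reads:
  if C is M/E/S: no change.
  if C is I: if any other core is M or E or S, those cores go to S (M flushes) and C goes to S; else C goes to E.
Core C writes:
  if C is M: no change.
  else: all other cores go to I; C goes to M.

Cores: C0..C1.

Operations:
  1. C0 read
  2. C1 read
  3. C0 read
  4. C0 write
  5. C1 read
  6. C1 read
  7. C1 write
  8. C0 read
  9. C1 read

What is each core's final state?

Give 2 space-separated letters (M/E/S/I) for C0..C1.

Answer: S S

Derivation:
Op 1: C0 read [C0 read from I: no other sharers -> C0=E (exclusive)] -> [E,I]
Op 2: C1 read [C1 read from I: others=['C0=E'] -> C1=S, others downsized to S] -> [S,S]
Op 3: C0 read [C0 read: already in S, no change] -> [S,S]
Op 4: C0 write [C0 write: invalidate ['C1=S'] -> C0=M] -> [M,I]
Op 5: C1 read [C1 read from I: others=['C0=M'] -> C1=S, others downsized to S] -> [S,S]
Op 6: C1 read [C1 read: already in S, no change] -> [S,S]
Op 7: C1 write [C1 write: invalidate ['C0=S'] -> C1=M] -> [I,M]
Op 8: C0 read [C0 read from I: others=['C1=M'] -> C0=S, others downsized to S] -> [S,S]
Op 9: C1 read [C1 read: already in S, no change] -> [S,S]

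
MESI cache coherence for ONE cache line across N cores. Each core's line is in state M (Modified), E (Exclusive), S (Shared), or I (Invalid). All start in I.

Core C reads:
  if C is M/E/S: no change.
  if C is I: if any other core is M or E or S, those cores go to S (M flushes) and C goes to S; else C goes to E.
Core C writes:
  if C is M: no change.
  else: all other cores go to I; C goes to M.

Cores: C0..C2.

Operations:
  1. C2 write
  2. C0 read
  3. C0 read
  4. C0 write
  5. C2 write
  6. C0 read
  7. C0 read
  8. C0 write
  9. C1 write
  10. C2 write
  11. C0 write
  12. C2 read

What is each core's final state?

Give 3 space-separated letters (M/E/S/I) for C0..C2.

Op 1: C2 write [C2 write: invalidate none -> C2=M] -> [I,I,M]
Op 2: C0 read [C0 read from I: others=['C2=M'] -> C0=S, others downsized to S] -> [S,I,S]
Op 3: C0 read [C0 read: already in S, no change] -> [S,I,S]
Op 4: C0 write [C0 write: invalidate ['C2=S'] -> C0=M] -> [M,I,I]
Op 5: C2 write [C2 write: invalidate ['C0=M'] -> C2=M] -> [I,I,M]
Op 6: C0 read [C0 read from I: others=['C2=M'] -> C0=S, others downsized to S] -> [S,I,S]
Op 7: C0 read [C0 read: already in S, no change] -> [S,I,S]
Op 8: C0 write [C0 write: invalidate ['C2=S'] -> C0=M] -> [M,I,I]
Op 9: C1 write [C1 write: invalidate ['C0=M'] -> C1=M] -> [I,M,I]
Op 10: C2 write [C2 write: invalidate ['C1=M'] -> C2=M] -> [I,I,M]
Op 11: C0 write [C0 write: invalidate ['C2=M'] -> C0=M] -> [M,I,I]
Op 12: C2 read [C2 read from I: others=['C0=M'] -> C2=S, others downsized to S] -> [S,I,S]

Answer: S I S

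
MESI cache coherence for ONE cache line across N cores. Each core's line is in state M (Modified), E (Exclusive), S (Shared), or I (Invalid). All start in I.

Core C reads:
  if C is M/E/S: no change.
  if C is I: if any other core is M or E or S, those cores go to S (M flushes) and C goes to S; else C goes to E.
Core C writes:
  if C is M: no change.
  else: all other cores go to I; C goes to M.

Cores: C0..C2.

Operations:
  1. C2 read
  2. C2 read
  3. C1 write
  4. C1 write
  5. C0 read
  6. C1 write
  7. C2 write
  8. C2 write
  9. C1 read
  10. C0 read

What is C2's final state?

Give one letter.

Op 1: C2 read [C2 read from I: no other sharers -> C2=E (exclusive)] -> [I,I,E]
Op 2: C2 read [C2 read: already in E, no change] -> [I,I,E]
Op 3: C1 write [C1 write: invalidate ['C2=E'] -> C1=M] -> [I,M,I]
Op 4: C1 write [C1 write: already M (modified), no change] -> [I,M,I]
Op 5: C0 read [C0 read from I: others=['C1=M'] -> C0=S, others downsized to S] -> [S,S,I]
Op 6: C1 write [C1 write: invalidate ['C0=S'] -> C1=M] -> [I,M,I]
Op 7: C2 write [C2 write: invalidate ['C1=M'] -> C2=M] -> [I,I,M]
Op 8: C2 write [C2 write: already M (modified), no change] -> [I,I,M]
Op 9: C1 read [C1 read from I: others=['C2=M'] -> C1=S, others downsized to S] -> [I,S,S]
Op 10: C0 read [C0 read from I: others=['C1=S', 'C2=S'] -> C0=S, others downsized to S] -> [S,S,S]

Answer: S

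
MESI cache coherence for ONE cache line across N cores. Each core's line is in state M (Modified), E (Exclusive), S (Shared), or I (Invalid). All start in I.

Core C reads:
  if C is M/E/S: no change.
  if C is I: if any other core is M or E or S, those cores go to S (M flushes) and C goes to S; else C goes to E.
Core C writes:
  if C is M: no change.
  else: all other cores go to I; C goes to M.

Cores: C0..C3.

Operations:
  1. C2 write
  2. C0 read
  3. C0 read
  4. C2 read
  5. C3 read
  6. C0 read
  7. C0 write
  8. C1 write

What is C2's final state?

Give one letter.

Answer: I

Derivation:
Op 1: C2 write [C2 write: invalidate none -> C2=M] -> [I,I,M,I]
Op 2: C0 read [C0 read from I: others=['C2=M'] -> C0=S, others downsized to S] -> [S,I,S,I]
Op 3: C0 read [C0 read: already in S, no change] -> [S,I,S,I]
Op 4: C2 read [C2 read: already in S, no change] -> [S,I,S,I]
Op 5: C3 read [C3 read from I: others=['C0=S', 'C2=S'] -> C3=S, others downsized to S] -> [S,I,S,S]
Op 6: C0 read [C0 read: already in S, no change] -> [S,I,S,S]
Op 7: C0 write [C0 write: invalidate ['C2=S', 'C3=S'] -> C0=M] -> [M,I,I,I]
Op 8: C1 write [C1 write: invalidate ['C0=M'] -> C1=M] -> [I,M,I,I]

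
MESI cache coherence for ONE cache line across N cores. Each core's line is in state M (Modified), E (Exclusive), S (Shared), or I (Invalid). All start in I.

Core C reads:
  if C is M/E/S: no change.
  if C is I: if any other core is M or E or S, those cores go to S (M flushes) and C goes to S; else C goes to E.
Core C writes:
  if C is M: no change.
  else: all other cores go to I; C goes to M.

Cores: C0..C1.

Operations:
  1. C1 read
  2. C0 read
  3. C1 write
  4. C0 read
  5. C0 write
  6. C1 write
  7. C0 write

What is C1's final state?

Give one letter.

Answer: I

Derivation:
Op 1: C1 read [C1 read from I: no other sharers -> C1=E (exclusive)] -> [I,E]
Op 2: C0 read [C0 read from I: others=['C1=E'] -> C0=S, others downsized to S] -> [S,S]
Op 3: C1 write [C1 write: invalidate ['C0=S'] -> C1=M] -> [I,M]
Op 4: C0 read [C0 read from I: others=['C1=M'] -> C0=S, others downsized to S] -> [S,S]
Op 5: C0 write [C0 write: invalidate ['C1=S'] -> C0=M] -> [M,I]
Op 6: C1 write [C1 write: invalidate ['C0=M'] -> C1=M] -> [I,M]
Op 7: C0 write [C0 write: invalidate ['C1=M'] -> C0=M] -> [M,I]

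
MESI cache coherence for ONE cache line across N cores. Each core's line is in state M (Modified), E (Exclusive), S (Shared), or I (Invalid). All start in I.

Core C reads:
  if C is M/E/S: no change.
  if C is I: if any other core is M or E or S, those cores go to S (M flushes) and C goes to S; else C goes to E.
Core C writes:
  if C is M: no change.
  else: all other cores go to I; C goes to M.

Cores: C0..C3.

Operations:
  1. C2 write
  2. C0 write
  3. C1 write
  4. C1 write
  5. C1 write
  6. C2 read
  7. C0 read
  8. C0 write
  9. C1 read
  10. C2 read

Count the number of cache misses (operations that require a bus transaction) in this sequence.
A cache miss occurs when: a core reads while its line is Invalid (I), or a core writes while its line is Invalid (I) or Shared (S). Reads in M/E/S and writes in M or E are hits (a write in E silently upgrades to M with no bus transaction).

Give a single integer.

Answer: 8

Derivation:
Op 1: C2 write [C2 write: invalidate none -> C2=M] -> [I,I,M,I] [MISS #1: write from I]
Op 2: C0 write [C0 write: invalidate ['C2=M'] -> C0=M] -> [M,I,I,I] [MISS #2: write from I]
Op 3: C1 write [C1 write: invalidate ['C0=M'] -> C1=M] -> [I,M,I,I] [MISS #3: write from I]
Op 4: C1 write [C1 write: already M (modified), no change] -> [I,M,I,I] [hit: write from M]
Op 5: C1 write [C1 write: already M (modified), no change] -> [I,M,I,I] [hit: write from M]
Op 6: C2 read [C2 read from I: others=['C1=M'] -> C2=S, others downsized to S] -> [I,S,S,I] [MISS #4: read from I]
Op 7: C0 read [C0 read from I: others=['C1=S', 'C2=S'] -> C0=S, others downsized to S] -> [S,S,S,I] [MISS #5: read from I]
Op 8: C0 write [C0 write: invalidate ['C1=S', 'C2=S'] -> C0=M] -> [M,I,I,I] [MISS #6: write from S]
Op 9: C1 read [C1 read from I: others=['C0=M'] -> C1=S, others downsized to S] -> [S,S,I,I] [MISS #7: read from I]
Op 10: C2 read [C2 read from I: others=['C0=S', 'C1=S'] -> C2=S, others downsized to S] -> [S,S,S,I] [MISS #8: read from I]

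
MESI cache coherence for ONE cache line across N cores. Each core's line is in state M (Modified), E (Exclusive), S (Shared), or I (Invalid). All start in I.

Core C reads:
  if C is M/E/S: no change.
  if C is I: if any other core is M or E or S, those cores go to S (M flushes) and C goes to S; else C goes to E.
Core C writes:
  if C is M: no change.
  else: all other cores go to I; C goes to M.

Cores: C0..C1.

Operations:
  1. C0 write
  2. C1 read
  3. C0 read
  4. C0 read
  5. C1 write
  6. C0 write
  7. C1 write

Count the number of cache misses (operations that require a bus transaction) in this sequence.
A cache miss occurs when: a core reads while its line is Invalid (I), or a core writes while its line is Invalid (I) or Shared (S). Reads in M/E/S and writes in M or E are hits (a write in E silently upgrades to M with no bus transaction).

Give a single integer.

Answer: 5

Derivation:
Op 1: C0 write [C0 write: invalidate none -> C0=M] -> [M,I] [MISS #1: write from I]
Op 2: C1 read [C1 read from I: others=['C0=M'] -> C1=S, others downsized to S] -> [S,S] [MISS #2: read from I]
Op 3: C0 read [C0 read: already in S, no change] -> [S,S] [hit: read from S]
Op 4: C0 read [C0 read: already in S, no change] -> [S,S] [hit: read from S]
Op 5: C1 write [C1 write: invalidate ['C0=S'] -> C1=M] -> [I,M] [MISS #3: write from S]
Op 6: C0 write [C0 write: invalidate ['C1=M'] -> C0=M] -> [M,I] [MISS #4: write from I]
Op 7: C1 write [C1 write: invalidate ['C0=M'] -> C1=M] -> [I,M] [MISS #5: write from I]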